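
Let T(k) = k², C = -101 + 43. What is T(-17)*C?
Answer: -16762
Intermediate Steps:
C = -58
T(-17)*C = (-17)²*(-58) = 289*(-58) = -16762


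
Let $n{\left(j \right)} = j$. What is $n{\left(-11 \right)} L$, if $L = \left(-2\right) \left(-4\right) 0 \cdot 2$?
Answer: $0$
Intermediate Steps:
$L = 0$ ($L = 8 \cdot 0 \cdot 2 = 0 \cdot 2 = 0$)
$n{\left(-11 \right)} L = \left(-11\right) 0 = 0$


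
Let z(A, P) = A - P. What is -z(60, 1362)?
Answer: 1302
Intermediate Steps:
-z(60, 1362) = -(60 - 1*1362) = -(60 - 1362) = -1*(-1302) = 1302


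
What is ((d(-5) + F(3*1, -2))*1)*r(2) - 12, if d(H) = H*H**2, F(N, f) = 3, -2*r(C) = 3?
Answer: 171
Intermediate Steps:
r(C) = -3/2 (r(C) = -1/2*3 = -3/2)
d(H) = H**3
((d(-5) + F(3*1, -2))*1)*r(2) - 12 = (((-5)**3 + 3)*1)*(-3/2) - 12 = ((-125 + 3)*1)*(-3/2) - 12 = -122*1*(-3/2) - 12 = -122*(-3/2) - 12 = 183 - 12 = 171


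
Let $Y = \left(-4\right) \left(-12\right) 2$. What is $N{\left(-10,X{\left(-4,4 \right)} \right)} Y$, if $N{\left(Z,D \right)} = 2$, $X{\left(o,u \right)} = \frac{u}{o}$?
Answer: $192$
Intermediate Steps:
$Y = 96$ ($Y = 48 \cdot 2 = 96$)
$N{\left(-10,X{\left(-4,4 \right)} \right)} Y = 2 \cdot 96 = 192$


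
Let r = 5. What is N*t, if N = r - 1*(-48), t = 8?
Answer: 424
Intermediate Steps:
N = 53 (N = 5 - 1*(-48) = 5 + 48 = 53)
N*t = 53*8 = 424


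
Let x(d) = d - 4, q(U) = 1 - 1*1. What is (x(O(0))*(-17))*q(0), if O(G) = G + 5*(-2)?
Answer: 0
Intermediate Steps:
q(U) = 0 (q(U) = 1 - 1 = 0)
O(G) = -10 + G (O(G) = G - 10 = -10 + G)
x(d) = -4 + d
(x(O(0))*(-17))*q(0) = ((-4 + (-10 + 0))*(-17))*0 = ((-4 - 10)*(-17))*0 = -14*(-17)*0 = 238*0 = 0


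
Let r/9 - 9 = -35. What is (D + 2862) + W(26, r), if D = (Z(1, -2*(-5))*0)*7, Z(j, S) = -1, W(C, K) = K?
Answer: 2628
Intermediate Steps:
r = -234 (r = 81 + 9*(-35) = 81 - 315 = -234)
D = 0 (D = -1*0*7 = 0*7 = 0)
(D + 2862) + W(26, r) = (0 + 2862) - 234 = 2862 - 234 = 2628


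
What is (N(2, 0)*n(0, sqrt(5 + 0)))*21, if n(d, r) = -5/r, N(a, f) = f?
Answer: 0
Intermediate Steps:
(N(2, 0)*n(0, sqrt(5 + 0)))*21 = (0*(-5/sqrt(5 + 0)))*21 = (0*(-5*sqrt(5)/5))*21 = (0*(-sqrt(5)))*21 = 0*21 = 0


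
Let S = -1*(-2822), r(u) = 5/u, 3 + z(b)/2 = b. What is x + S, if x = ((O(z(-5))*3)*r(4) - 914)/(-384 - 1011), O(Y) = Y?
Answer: 3937664/1395 ≈ 2822.7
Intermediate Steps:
z(b) = -6 + 2*b
S = 2822
x = 974/1395 (x = (((-6 + 2*(-5))*3)*(5/4) - 914)/(-384 - 1011) = (((-6 - 10)*3)*(5*(1/4)) - 914)/(-1395) = (-16*3*(5/4) - 914)*(-1/1395) = (-48*5/4 - 914)*(-1/1395) = (-60 - 914)*(-1/1395) = -974*(-1/1395) = 974/1395 ≈ 0.69821)
x + S = 974/1395 + 2822 = 3937664/1395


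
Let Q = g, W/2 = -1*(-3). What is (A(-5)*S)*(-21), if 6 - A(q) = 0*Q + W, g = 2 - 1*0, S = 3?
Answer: 0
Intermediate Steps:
W = 6 (W = 2*(-1*(-3)) = 2*3 = 6)
g = 2 (g = 2 + 0 = 2)
Q = 2
A(q) = 0 (A(q) = 6 - (0*2 + 6) = 6 - (0 + 6) = 6 - 1*6 = 6 - 6 = 0)
(A(-5)*S)*(-21) = (0*3)*(-21) = 0*(-21) = 0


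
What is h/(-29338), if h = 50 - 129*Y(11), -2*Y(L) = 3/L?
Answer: -1487/645436 ≈ -0.0023039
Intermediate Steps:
Y(L) = -3/(2*L)
h = 1487/22 (h = 50 - (-387)/(2*11) = 50 - 129*(-3/22) = 50 + 387/22 = 1487/22 ≈ 67.591)
h/(-29338) = (1487/22)/(-29338) = (1487/22)*(-1/29338) = -1487/645436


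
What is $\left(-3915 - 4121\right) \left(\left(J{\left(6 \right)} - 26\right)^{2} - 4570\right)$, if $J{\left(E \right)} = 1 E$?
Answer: $33510120$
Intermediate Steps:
$J{\left(E \right)} = E$
$\left(-3915 - 4121\right) \left(\left(J{\left(6 \right)} - 26\right)^{2} - 4570\right) = \left(-3915 - 4121\right) \left(\left(6 - 26\right)^{2} - 4570\right) = - 8036 \left(\left(-20\right)^{2} - 4570\right) = - 8036 \left(400 - 4570\right) = \left(-8036\right) \left(-4170\right) = 33510120$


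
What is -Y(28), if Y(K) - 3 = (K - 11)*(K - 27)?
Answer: -20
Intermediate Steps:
Y(K) = 3 + (-27 + K)*(-11 + K) (Y(K) = 3 + (K - 11)*(K - 27) = 3 + (-11 + K)*(-27 + K) = 3 + (-27 + K)*(-11 + K))
-Y(28) = -(300 + 28² - 38*28) = -(300 + 784 - 1064) = -1*20 = -20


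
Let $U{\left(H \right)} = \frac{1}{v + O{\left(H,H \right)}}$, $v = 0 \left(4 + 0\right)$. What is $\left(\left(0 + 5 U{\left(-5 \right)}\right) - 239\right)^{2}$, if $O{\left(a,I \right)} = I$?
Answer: $57600$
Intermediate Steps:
$v = 0$ ($v = 0 \cdot 4 = 0$)
$U{\left(H \right)} = \frac{1}{H}$ ($U{\left(H \right)} = \frac{1}{0 + H} = \frac{1}{H}$)
$\left(\left(0 + 5 U{\left(-5 \right)}\right) - 239\right)^{2} = \left(\left(0 + \frac{5}{-5}\right) - 239\right)^{2} = \left(\left(0 + 5 \left(- \frac{1}{5}\right)\right) - 239\right)^{2} = \left(\left(0 - 1\right) - 239\right)^{2} = \left(-1 - 239\right)^{2} = \left(-240\right)^{2} = 57600$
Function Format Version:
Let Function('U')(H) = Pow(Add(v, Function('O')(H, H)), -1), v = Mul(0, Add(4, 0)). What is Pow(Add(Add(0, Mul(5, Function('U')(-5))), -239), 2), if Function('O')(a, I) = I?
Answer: 57600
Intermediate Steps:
v = 0 (v = Mul(0, 4) = 0)
Function('U')(H) = Pow(H, -1) (Function('U')(H) = Pow(Add(0, H), -1) = Pow(H, -1))
Pow(Add(Add(0, Mul(5, Function('U')(-5))), -239), 2) = Pow(Add(Add(0, Mul(5, Pow(-5, -1))), -239), 2) = Pow(Add(Add(0, Mul(5, Rational(-1, 5))), -239), 2) = Pow(Add(Add(0, -1), -239), 2) = Pow(Add(-1, -239), 2) = Pow(-240, 2) = 57600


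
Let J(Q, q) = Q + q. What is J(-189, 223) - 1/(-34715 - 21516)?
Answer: 1911855/56231 ≈ 34.000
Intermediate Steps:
J(-189, 223) - 1/(-34715 - 21516) = (-189 + 223) - 1/(-34715 - 21516) = 34 - 1/(-56231) = 34 - 1*(-1/56231) = 34 + 1/56231 = 1911855/56231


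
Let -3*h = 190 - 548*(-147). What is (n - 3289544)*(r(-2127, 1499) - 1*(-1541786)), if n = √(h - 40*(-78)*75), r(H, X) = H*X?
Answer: 5416520386328 - 1646587*√1863762/3 ≈ 5.4158e+12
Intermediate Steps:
h = -80746/3 (h = -(190 - 548*(-147))/3 = -(190 + 80556)/3 = -⅓*80746 = -80746/3 ≈ -26915.)
n = √1863762/3 (n = √(-80746/3 - 40*(-78)*75) = √(-80746/3 + 3120*75) = √(-80746/3 + 234000) = √(621254/3) = √1863762/3 ≈ 455.07)
(n - 3289544)*(r(-2127, 1499) - 1*(-1541786)) = (√1863762/3 - 3289544)*(-2127*1499 - 1*(-1541786)) = (-3289544 + √1863762/3)*(-3188373 + 1541786) = (-3289544 + √1863762/3)*(-1646587) = 5416520386328 - 1646587*√1863762/3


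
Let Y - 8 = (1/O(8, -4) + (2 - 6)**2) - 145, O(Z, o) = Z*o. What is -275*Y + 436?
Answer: 1079027/32 ≈ 33720.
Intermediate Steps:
Y = -3873/32 (Y = 8 + ((1/(8*(-4)) + (2 - 6)**2) - 145) = 8 + ((1/(-32) + (-4)**2) - 145) = 8 + ((-1/32 + 16) - 145) = 8 + (511/32 - 145) = 8 - 4129/32 = -3873/32 ≈ -121.03)
-275*Y + 436 = -275*(-3873/32) + 436 = 1065075/32 + 436 = 1079027/32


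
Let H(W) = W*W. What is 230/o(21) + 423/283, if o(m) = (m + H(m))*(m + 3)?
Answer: 2377657/1568952 ≈ 1.5154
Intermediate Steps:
H(W) = W**2
o(m) = (3 + m)*(m + m**2) (o(m) = (m + m**2)*(m + 3) = (m + m**2)*(3 + m) = (3 + m)*(m + m**2))
230/o(21) + 423/283 = 230/((21*(3 + 21**2 + 4*21))) + 423/283 = 230/((21*(3 + 441 + 84))) + 423*(1/283) = 230/((21*528)) + 423/283 = 230/11088 + 423/283 = 230*(1/11088) + 423/283 = 115/5544 + 423/283 = 2377657/1568952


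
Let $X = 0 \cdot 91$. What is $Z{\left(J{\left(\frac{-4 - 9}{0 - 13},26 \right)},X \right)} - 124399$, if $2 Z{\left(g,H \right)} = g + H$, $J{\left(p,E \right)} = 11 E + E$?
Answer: $-124243$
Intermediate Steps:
$X = 0$
$J{\left(p,E \right)} = 12 E$
$Z{\left(g,H \right)} = \frac{H}{2} + \frac{g}{2}$ ($Z{\left(g,H \right)} = \frac{g + H}{2} = \frac{H + g}{2} = \frac{H}{2} + \frac{g}{2}$)
$Z{\left(J{\left(\frac{-4 - 9}{0 - 13},26 \right)},X \right)} - 124399 = \left(\frac{1}{2} \cdot 0 + \frac{12 \cdot 26}{2}\right) - 124399 = \left(0 + \frac{1}{2} \cdot 312\right) - 124399 = \left(0 + 156\right) - 124399 = 156 - 124399 = -124243$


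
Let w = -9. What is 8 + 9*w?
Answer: -73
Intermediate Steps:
8 + 9*w = 8 + 9*(-9) = 8 - 81 = -73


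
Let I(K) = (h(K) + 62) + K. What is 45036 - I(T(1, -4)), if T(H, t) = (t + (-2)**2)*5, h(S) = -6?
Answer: 44980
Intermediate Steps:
T(H, t) = 20 + 5*t (T(H, t) = (t + 4)*5 = (4 + t)*5 = 20 + 5*t)
I(K) = 56 + K (I(K) = (-6 + 62) + K = 56 + K)
45036 - I(T(1, -4)) = 45036 - (56 + (20 + 5*(-4))) = 45036 - (56 + (20 - 20)) = 45036 - (56 + 0) = 45036 - 1*56 = 45036 - 56 = 44980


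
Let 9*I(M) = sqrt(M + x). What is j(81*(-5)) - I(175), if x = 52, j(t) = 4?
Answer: 4 - sqrt(227)/9 ≈ 2.3259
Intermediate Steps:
I(M) = sqrt(52 + M)/9 (I(M) = sqrt(M + 52)/9 = sqrt(52 + M)/9)
j(81*(-5)) - I(175) = 4 - sqrt(52 + 175)/9 = 4 - sqrt(227)/9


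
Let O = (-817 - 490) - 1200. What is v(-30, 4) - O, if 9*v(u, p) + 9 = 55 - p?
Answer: 7535/3 ≈ 2511.7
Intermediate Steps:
v(u, p) = 46/9 - p/9 (v(u, p) = -1 + (55 - p)/9 = -1 + (55/9 - p/9) = 46/9 - p/9)
O = -2507 (O = -1307 - 1200 = -2507)
v(-30, 4) - O = (46/9 - ⅑*4) - 1*(-2507) = (46/9 - 4/9) + 2507 = 14/3 + 2507 = 7535/3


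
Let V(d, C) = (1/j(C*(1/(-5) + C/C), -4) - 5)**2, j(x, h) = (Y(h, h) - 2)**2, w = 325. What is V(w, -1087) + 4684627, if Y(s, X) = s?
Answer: 6071308633/1296 ≈ 4.6846e+6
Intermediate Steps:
j(x, h) = (-2 + h)**2 (j(x, h) = (h - 2)**2 = (-2 + h)**2)
V(d, C) = 32041/1296 (V(d, C) = (1/((-2 - 4)**2) - 5)**2 = (1/((-6)**2) - 5)**2 = (1/36 - 5)**2 = (-179/36)**2 = 32041/1296)
V(w, -1087) + 4684627 = 32041/1296 + 4684627 = 6071308633/1296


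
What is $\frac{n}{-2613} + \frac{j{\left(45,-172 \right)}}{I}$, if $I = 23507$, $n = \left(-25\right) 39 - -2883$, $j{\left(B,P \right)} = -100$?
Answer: $- \frac{15037552}{20474597} \approx -0.73445$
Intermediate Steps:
$n = 1908$ ($n = -975 + 2883 = 1908$)
$\frac{n}{-2613} + \frac{j{\left(45,-172 \right)}}{I} = \frac{1908}{-2613} - \frac{100}{23507} = 1908 \left(- \frac{1}{2613}\right) - \frac{100}{23507} = - \frac{636}{871} - \frac{100}{23507} = - \frac{15037552}{20474597}$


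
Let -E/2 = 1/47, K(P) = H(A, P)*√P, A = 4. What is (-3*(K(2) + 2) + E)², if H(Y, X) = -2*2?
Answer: 716848/2209 - 6816*√2/47 ≈ 119.42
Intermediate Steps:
H(Y, X) = -4
K(P) = -4*√P
E = -2/47 ≈ -0.042553
(-3*(K(2) + 2) + E)² = (-3*(-4*√2 + 2) - 2/47)² = (-3*(2 - 4*√2) - 2/47)² = ((-6 + 12*√2) - 2/47)² = (-284/47 + 12*√2)²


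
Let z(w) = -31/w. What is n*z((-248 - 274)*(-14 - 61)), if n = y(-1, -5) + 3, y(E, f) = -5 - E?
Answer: 31/39150 ≈ 0.00079183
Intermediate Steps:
n = -1 (n = (-5 - 1*(-1)) + 3 = (-5 + 1) + 3 = -4 + 3 = -1)
n*z((-248 - 274)*(-14 - 61)) = -(-31)/((-248 - 274)*(-14 - 61)) = -(-31)/((-522*(-75))) = -(-31)/39150 = -1*(-31/39150) = 31/39150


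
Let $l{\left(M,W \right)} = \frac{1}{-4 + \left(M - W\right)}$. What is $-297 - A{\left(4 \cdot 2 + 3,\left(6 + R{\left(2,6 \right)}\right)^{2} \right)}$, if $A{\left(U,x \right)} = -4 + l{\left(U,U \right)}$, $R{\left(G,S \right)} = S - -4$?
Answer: $- \frac{1171}{4} \approx -292.75$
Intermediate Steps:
$R{\left(G,S \right)} = 4 + S$ ($R{\left(G,S \right)} = S + 4 = 4 + S$)
$l{\left(M,W \right)} = \frac{1}{-4 + M - W}$
$A{\left(U,x \right)} = - \frac{17}{4}$ ($A{\left(U,x \right)} = -4 + \frac{1}{-4 + U - U} = -4 + \frac{1}{-4} = -4 - \frac{1}{4} = - \frac{17}{4}$)
$-297 - A{\left(4 \cdot 2 + 3,\left(6 + R{\left(2,6 \right)}\right)^{2} \right)} = -297 - - \frac{17}{4} = -297 + \frac{17}{4} = - \frac{1171}{4}$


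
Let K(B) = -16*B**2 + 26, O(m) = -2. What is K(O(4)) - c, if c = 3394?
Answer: -3432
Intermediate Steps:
K(B) = 26 - 16*B**2
K(O(4)) - c = (26 - 16*(-2)**2) - 1*3394 = (26 - 16*4) - 3394 = (26 - 64) - 3394 = -38 - 3394 = -3432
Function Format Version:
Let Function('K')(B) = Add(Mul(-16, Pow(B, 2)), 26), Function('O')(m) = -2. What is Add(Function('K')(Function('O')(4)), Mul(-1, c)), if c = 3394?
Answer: -3432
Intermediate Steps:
Function('K')(B) = Add(26, Mul(-16, Pow(B, 2)))
Add(Function('K')(Function('O')(4)), Mul(-1, c)) = Add(Add(26, Mul(-16, Pow(-2, 2))), Mul(-1, 3394)) = Add(Add(26, Mul(-16, 4)), -3394) = Add(Add(26, -64), -3394) = Add(-38, -3394) = -3432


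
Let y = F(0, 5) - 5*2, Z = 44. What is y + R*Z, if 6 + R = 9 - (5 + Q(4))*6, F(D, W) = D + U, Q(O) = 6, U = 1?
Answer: -2781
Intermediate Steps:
F(D, W) = 1 + D (F(D, W) = D + 1 = 1 + D)
R = -63 (R = -6 + (9 - (5 + 6)*6) = -6 + (9 - 11*6) = -6 + (9 - 1*66) = -6 + (9 - 66) = -6 - 57 = -63)
y = -9 (y = (1 + 0) - 5*2 = 1 - 10 = -9)
y + R*Z = -9 - 63*44 = -9 - 2772 = -2781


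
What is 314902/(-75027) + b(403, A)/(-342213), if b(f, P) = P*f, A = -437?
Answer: -10505608681/2852801639 ≈ -3.6826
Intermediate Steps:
314902/(-75027) + b(403, A)/(-342213) = 314902/(-75027) - 437*403/(-342213) = 314902*(-1/75027) - 176111*(-1/342213) = -314902/75027 + 176111/342213 = -10505608681/2852801639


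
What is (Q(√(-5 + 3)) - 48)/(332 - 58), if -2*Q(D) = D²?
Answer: -47/274 ≈ -0.17153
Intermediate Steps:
Q(D) = -D²/2
(Q(√(-5 + 3)) - 48)/(332 - 58) = (-(√(-5 + 3))²/2 - 48)/(332 - 58) = (-(√(-2))²/2 - 48)/274 = (-(I*√2)²/2 - 48)*(1/274) = (-½*(-2) - 48)*(1/274) = (1 - 48)*(1/274) = -47*1/274 = -47/274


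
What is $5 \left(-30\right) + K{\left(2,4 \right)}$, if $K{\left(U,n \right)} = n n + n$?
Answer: $-130$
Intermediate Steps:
$K{\left(U,n \right)} = n + n^{2}$ ($K{\left(U,n \right)} = n^{2} + n = n + n^{2}$)
$5 \left(-30\right) + K{\left(2,4 \right)} = 5 \left(-30\right) + 4 \left(1 + 4\right) = -150 + 4 \cdot 5 = -150 + 20 = -130$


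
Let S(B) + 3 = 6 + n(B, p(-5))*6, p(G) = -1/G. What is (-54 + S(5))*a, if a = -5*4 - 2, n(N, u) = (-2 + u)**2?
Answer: 17358/25 ≈ 694.32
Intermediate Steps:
a = -22 (a = -20 - 2 = -22)
S(B) = 561/25 (S(B) = -3 + (6 + (-2 - 1/(-5))**2*6) = -3 + (6 + (-2 - 1*(-1/5))**2*6) = -3 + (6 + (-2 + 1/5)**2*6) = -3 + (6 + (-9/5)**2*6) = -3 + (6 + (81/25)*6) = -3 + (6 + 486/25) = -3 + 636/25 = 561/25)
(-54 + S(5))*a = (-54 + 561/25)*(-22) = -789/25*(-22) = 17358/25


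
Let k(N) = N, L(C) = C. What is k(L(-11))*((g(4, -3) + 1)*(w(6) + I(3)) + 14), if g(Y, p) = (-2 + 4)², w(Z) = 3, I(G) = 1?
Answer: -374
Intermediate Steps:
g(Y, p) = 4 (g(Y, p) = 2² = 4)
k(L(-11))*((g(4, -3) + 1)*(w(6) + I(3)) + 14) = -11*((4 + 1)*(3 + 1) + 14) = -11*(5*4 + 14) = -11*(20 + 14) = -11*34 = -374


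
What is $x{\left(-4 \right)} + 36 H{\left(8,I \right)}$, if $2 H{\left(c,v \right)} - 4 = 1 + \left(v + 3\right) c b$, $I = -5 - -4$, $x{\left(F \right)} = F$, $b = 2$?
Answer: $662$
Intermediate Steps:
$I = -1$ ($I = -5 + 4 = -1$)
$H{\left(c,v \right)} = \frac{5}{2} + c \left(3 + v\right)$ ($H{\left(c,v \right)} = 2 + \frac{1 + \left(v + 3\right) c 2}{2} = 2 + \frac{1 + \left(3 + v\right) c 2}{2} = 2 + \frac{1 + c \left(3 + v\right) 2}{2} = 2 + \frac{1 + 2 c \left(3 + v\right)}{2} = 2 + \left(\frac{1}{2} + c \left(3 + v\right)\right) = \frac{5}{2} + c \left(3 + v\right)$)
$x{\left(-4 \right)} + 36 H{\left(8,I \right)} = -4 + 36 \left(\frac{5}{2} + 3 \cdot 8 + 8 \left(-1\right)\right) = -4 + 36 \left(\frac{5}{2} + 24 - 8\right) = -4 + 36 \cdot \frac{37}{2} = -4 + 666 = 662$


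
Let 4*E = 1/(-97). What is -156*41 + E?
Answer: -2481649/388 ≈ -6396.0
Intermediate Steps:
E = -1/388 (E = (¼)/(-97) = (¼)*(-1/97) = -1/388 ≈ -0.0025773)
-156*41 + E = -156*41 - 1/388 = -6396 - 1/388 = -2481649/388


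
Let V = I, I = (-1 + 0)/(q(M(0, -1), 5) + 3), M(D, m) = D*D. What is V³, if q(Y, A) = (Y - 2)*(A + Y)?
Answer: 1/343 ≈ 0.0029155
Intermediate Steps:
M(D, m) = D²
q(Y, A) = (-2 + Y)*(A + Y)
I = ⅐ (I = (-1 + 0)/(((0²)² - 2*5 - 2*0² + 5*0²) + 3) = -1/((0² - 10 - 2*0 + 5*0) + 3) = -1/((0 - 10 + 0 + 0) + 3) = -1/(-10 + 3) = -1/(-7) = -1*(-⅐) = ⅐ ≈ 0.14286)
V = ⅐ ≈ 0.14286
V³ = (⅐)³ = 1/343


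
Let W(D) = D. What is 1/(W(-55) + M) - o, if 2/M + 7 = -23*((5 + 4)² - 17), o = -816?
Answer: 66377673/81347 ≈ 815.98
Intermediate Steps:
M = -2/1479 (M = 2/(-7 - 23*((5 + 4)² - 17)) = 2/(-7 - 23*(9² - 17)) = 2/(-7 - 23*(81 - 17)) = 2/(-7 - 23*64) = 2/(-7 - 1472) = 2/(-1479) = 2*(-1/1479) = -2/1479 ≈ -0.0013523)
1/(W(-55) + M) - o = 1/(-55 - 2/1479) - 1*(-816) = 1/(-81347/1479) + 816 = -1479/81347 + 816 = 66377673/81347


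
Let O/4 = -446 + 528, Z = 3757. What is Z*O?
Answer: 1232296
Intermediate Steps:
O = 328 (O = 4*(-446 + 528) = 4*82 = 328)
Z*O = 3757*328 = 1232296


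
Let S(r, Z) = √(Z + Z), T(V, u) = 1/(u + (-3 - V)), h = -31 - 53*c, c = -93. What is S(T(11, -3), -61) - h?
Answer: -4898 + I*√122 ≈ -4898.0 + 11.045*I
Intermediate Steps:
h = 4898 (h = -31 - 53*(-93) = -31 + 4929 = 4898)
T(V, u) = 1/(-3 + u - V)
S(r, Z) = √2*√Z (S(r, Z) = √(2*Z) = √2*√Z)
S(T(11, -3), -61) - h = √2*√(-61) - 1*4898 = √2*(I*√61) - 4898 = I*√122 - 4898 = -4898 + I*√122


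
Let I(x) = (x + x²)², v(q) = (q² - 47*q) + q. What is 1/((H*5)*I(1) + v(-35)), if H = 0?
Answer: 1/2835 ≈ 0.00035273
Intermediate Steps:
v(q) = q² - 46*q
1/((H*5)*I(1) + v(-35)) = 1/((0*5)*(1²*(1 + 1)²) - 35*(-46 - 35)) = 1/(0*(1*2²) - 35*(-81)) = 1/(0*(1*4) + 2835) = 1/(0*4 + 2835) = 1/(0 + 2835) = 1/2835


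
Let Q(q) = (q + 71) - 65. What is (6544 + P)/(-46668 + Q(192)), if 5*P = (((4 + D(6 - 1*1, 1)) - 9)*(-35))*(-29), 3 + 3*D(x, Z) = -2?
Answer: -7786/69705 ≈ -0.11170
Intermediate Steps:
D(x, Z) = -5/3 (D(x, Z) = -1 + (⅓)*(-2) = -1 - ⅔ = -5/3)
Q(q) = 6 + q (Q(q) = (71 + q) - 65 = 6 + q)
P = -4060/3 (P = ((((4 - 5/3) - 9)*(-35))*(-29))/5 = (((7/3 - 9)*(-35))*(-29))/5 = (-20/3*(-35)*(-29))/5 = ((700/3)*(-29))/5 = (⅕)*(-20300/3) = -4060/3 ≈ -1353.3)
(6544 + P)/(-46668 + Q(192)) = (6544 - 4060/3)/(-46668 + (6 + 192)) = 15572/(3*(-46668 + 198)) = (15572/3)/(-46470) = (15572/3)*(-1/46470) = -7786/69705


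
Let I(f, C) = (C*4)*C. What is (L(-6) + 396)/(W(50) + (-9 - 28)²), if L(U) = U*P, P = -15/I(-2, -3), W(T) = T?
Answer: 797/2838 ≈ 0.28083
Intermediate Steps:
I(f, C) = 4*C² (I(f, C) = (4*C)*C = 4*C²)
P = -5/12 (P = -15/(4*(-3)²) = -15/(4*9) = -15/36 = -15*1/36 = -5/12 ≈ -0.41667)
L(U) = -5*U/12 (L(U) = U*(-5/12) = -5*U/12)
(L(-6) + 396)/(W(50) + (-9 - 28)²) = (-5/12*(-6) + 396)/(50 + (-9 - 28)²) = (5/2 + 396)/(50 + (-37)²) = 797/(2*(50 + 1369)) = (797/2)/1419 = (797/2)*(1/1419) = 797/2838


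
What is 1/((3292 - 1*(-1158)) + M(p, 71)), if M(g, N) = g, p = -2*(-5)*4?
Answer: 1/4490 ≈ 0.00022272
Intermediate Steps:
p = 40 (p = 10*4 = 40)
1/((3292 - 1*(-1158)) + M(p, 71)) = 1/((3292 - 1*(-1158)) + 40) = 1/((3292 + 1158) + 40) = 1/(4450 + 40) = 1/4490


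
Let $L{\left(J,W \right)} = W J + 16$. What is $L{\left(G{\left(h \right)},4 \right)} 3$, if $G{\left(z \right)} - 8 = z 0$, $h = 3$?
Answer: $144$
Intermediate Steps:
$G{\left(z \right)} = 8$ ($G{\left(z \right)} = 8 + z 0 = 8 + 0 = 8$)
$L{\left(J,W \right)} = 16 + J W$ ($L{\left(J,W \right)} = J W + 16 = 16 + J W$)
$L{\left(G{\left(h \right)},4 \right)} 3 = \left(16 + 8 \cdot 4\right) 3 = \left(16 + 32\right) 3 = 48 \cdot 3 = 144$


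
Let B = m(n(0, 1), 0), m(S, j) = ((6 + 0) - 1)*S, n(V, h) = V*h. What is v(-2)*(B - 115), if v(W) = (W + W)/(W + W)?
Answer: -115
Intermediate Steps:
m(S, j) = 5*S (m(S, j) = (6 - 1)*S = 5*S)
B = 0 (B = 5*(0*1) = 5*0 = 0)
v(W) = 1 (v(W) = (2*W)/((2*W)) = (2*W)*(1/(2*W)) = 1)
v(-2)*(B - 115) = 1*(0 - 115) = 1*(-115) = -115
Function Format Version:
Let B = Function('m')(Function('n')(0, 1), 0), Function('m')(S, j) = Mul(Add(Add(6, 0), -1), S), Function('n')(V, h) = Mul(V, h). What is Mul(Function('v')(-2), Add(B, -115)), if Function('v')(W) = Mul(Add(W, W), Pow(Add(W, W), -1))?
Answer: -115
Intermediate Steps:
Function('m')(S, j) = Mul(5, S) (Function('m')(S, j) = Mul(Add(6, -1), S) = Mul(5, S))
B = 0 (B = Mul(5, Mul(0, 1)) = Mul(5, 0) = 0)
Function('v')(W) = 1 (Function('v')(W) = Mul(Mul(2, W), Pow(Mul(2, W), -1)) = Mul(Mul(2, W), Mul(Rational(1, 2), Pow(W, -1))) = 1)
Mul(Function('v')(-2), Add(B, -115)) = Mul(1, Add(0, -115)) = Mul(1, -115) = -115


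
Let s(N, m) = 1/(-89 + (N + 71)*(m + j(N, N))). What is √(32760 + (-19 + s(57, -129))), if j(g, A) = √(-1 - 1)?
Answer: 2*√((135883335 - 1047712*I*√2)/(16601 - 128*I*√2)) ≈ 180.94 - 1.8148e-9*I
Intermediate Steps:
j(g, A) = I*√2 (j(g, A) = √(-2) = I*√2)
s(N, m) = 1/(-89 + (71 + N)*(m + I*√2)) (s(N, m) = 1/(-89 + (N + 71)*(m + I*√2)) = 1/(-89 + (71 + N)*(m + I*√2)))
√(32760 + (-19 + s(57, -129))) = √(32760 + (-19 + 1/(-89 + 71*(-129) + 57*(-129) + 71*I*√2 + I*57*√2))) = √(32760 + (-19 + 1/(-89 - 9159 - 7353 + 71*I*√2 + 57*I*√2))) = √(32760 + (-19 + 1/(-16601 + 128*I*√2))) = √(32741 + 1/(-16601 + 128*I*√2))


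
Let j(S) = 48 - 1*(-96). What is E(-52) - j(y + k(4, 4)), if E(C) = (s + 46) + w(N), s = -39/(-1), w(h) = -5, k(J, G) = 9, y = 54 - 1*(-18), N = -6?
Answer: -64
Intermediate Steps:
y = 72 (y = 54 + 18 = 72)
j(S) = 144 (j(S) = 48 + 96 = 144)
s = 39 (s = -39*(-1) = 39)
E(C) = 80 (E(C) = (39 + 46) - 5 = 85 - 5 = 80)
E(-52) - j(y + k(4, 4)) = 80 - 1*144 = 80 - 144 = -64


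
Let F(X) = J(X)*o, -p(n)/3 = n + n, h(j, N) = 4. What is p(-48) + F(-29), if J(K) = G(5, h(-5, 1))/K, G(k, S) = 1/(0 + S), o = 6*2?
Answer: 8349/29 ≈ 287.90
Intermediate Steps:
o = 12
G(k, S) = 1/S
p(n) = -6*n (p(n) = -3*(n + n) = -6*n)
J(K) = 1/(4*K)
F(X) = 3/X (F(X) = (1/(4*X))*12 = 3/X)
p(-48) + F(-29) = -6*(-48) + 3/(-29) = 288 + 3*(-1/29) = 288 - 3/29 = 8349/29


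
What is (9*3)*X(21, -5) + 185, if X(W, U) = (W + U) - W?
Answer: 50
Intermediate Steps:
X(W, U) = U (X(W, U) = (U + W) - W = U)
(9*3)*X(21, -5) + 185 = (9*3)*(-5) + 185 = 27*(-5) + 185 = -135 + 185 = 50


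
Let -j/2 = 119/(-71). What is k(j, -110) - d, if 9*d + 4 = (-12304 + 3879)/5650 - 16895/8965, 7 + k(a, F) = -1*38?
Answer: -161124523/3646962 ≈ -44.180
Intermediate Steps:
j = 238/71 (j = -238/(-71) = -238*(-1)/71 = -2*(-119/71) = 238/71 ≈ 3.3521)
k(a, F) = -45 (k(a, F) = -7 - 1*38 = -7 - 38 = -45)
d = -2988767/3646962 (d = -4/9 + ((-12304 + 3879)/5650 - 16895/8965)/9 = -4/9 + (-8425*1/5650 - 16895*1/8965)/9 = -4/9 + (-337/226 - 3379/1793)/9 = -4/9 + (⅑)*(-1367895/405218) = -4/9 - 455965/1215654 = -2988767/3646962 ≈ -0.81952)
k(j, -110) - d = -45 - 1*(-2988767/3646962) = -45 + 2988767/3646962 = -161124523/3646962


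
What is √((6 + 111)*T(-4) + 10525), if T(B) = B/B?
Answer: √10642 ≈ 103.16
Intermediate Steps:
T(B) = 1
√((6 + 111)*T(-4) + 10525) = √((6 + 111)*1 + 10525) = √(117*1 + 10525) = √(117 + 10525) = √10642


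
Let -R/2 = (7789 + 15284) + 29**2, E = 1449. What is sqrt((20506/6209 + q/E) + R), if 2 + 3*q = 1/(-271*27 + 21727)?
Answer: I*sqrt(31010483311620723619170)/805245210 ≈ 218.69*I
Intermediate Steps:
q = -28819/43230 (q = -2/3 + 1/(3*(-271*27 + 21727)) = -2/3 + 1/(3*(-7317 + 21727)) = -2/3 + (1/3)/14410 = -2/3 + (1/3)*(1/14410) = -2/3 + 1/43230 = -28819/43230 ≈ -0.66664)
R = -47828 (R = -2*((7789 + 15284) + 29**2) = -2*(23073 + 841) = -2*23914 = -47828)
sqrt((20506/6209 + q/E) + R) = sqrt((20506/6209 - 28819/43230/1449) - 47828) = sqrt((20506*(1/6209) - 28819/43230*1/1449) - 47828) = sqrt((20506/6209 - 179/389070) - 47828) = sqrt(7977158009/2415735630 - 47828) = sqrt(-115531826553631/2415735630) = I*sqrt(31010483311620723619170)/805245210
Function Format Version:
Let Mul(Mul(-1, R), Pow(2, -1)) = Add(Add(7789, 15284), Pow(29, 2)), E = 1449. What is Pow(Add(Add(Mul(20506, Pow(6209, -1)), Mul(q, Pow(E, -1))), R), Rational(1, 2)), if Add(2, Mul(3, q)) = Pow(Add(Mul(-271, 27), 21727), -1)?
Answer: Mul(Rational(1, 805245210), I, Pow(31010483311620723619170, Rational(1, 2))) ≈ Mul(218.69, I)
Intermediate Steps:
q = Rational(-28819, 43230) (q = Add(Rational(-2, 3), Mul(Rational(1, 3), Pow(Add(Mul(-271, 27), 21727), -1))) = Add(Rational(-2, 3), Mul(Rational(1, 3), Pow(Add(-7317, 21727), -1))) = Add(Rational(-2, 3), Mul(Rational(1, 3), Pow(14410, -1))) = Add(Rational(-2, 3), Mul(Rational(1, 3), Rational(1, 14410))) = Add(Rational(-2, 3), Rational(1, 43230)) = Rational(-28819, 43230) ≈ -0.66664)
R = -47828 (R = Mul(-2, Add(Add(7789, 15284), Pow(29, 2))) = Mul(-2, Add(23073, 841)) = Mul(-2, 23914) = -47828)
Pow(Add(Add(Mul(20506, Pow(6209, -1)), Mul(q, Pow(E, -1))), R), Rational(1, 2)) = Pow(Add(Add(Mul(20506, Pow(6209, -1)), Mul(Rational(-28819, 43230), Pow(1449, -1))), -47828), Rational(1, 2)) = Pow(Add(Add(Mul(20506, Rational(1, 6209)), Mul(Rational(-28819, 43230), Rational(1, 1449))), -47828), Rational(1, 2)) = Pow(Add(Add(Rational(20506, 6209), Rational(-179, 389070)), -47828), Rational(1, 2)) = Pow(Add(Rational(7977158009, 2415735630), -47828), Rational(1, 2)) = Pow(Rational(-115531826553631, 2415735630), Rational(1, 2)) = Mul(Rational(1, 805245210), I, Pow(31010483311620723619170, Rational(1, 2)))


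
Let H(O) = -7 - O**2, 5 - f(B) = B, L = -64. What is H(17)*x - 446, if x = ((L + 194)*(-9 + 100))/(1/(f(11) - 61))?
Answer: 234612114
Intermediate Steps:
f(B) = 5 - B
x = -792610 (x = ((-64 + 194)*(-9 + 100))/(1/((5 - 1*11) - 61)) = (130*91)/(1/((5 - 11) - 61)) = 11830/(1/(-6 - 61)) = 11830/(1/(-67)) = 11830/(-1/67) = 11830*(-67) = -792610)
H(17)*x - 446 = (-7 - 1*17**2)*(-792610) - 446 = (-7 - 1*289)*(-792610) - 446 = (-7 - 289)*(-792610) - 446 = -296*(-792610) - 446 = 234612560 - 446 = 234612114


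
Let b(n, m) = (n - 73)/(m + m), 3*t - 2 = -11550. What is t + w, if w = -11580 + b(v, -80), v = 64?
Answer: -7406053/480 ≈ -15429.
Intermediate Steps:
t = -11548/3 (t = ⅔ + (⅓)*(-11550) = ⅔ - 3850 = -11548/3 ≈ -3849.3)
b(n, m) = (-73 + n)/(2*m) (b(n, m) = (-73 + n)/((2*m)) = (-73 + n)*(1/(2*m)) = (-73 + n)/(2*m))
w = -1852791/160 (w = -11580 + (½)*(-73 + 64)/(-80) = -11580 + (½)*(-1/80)*(-9) = -11580 + 9/160 = -1852791/160 ≈ -11580.)
t + w = -11548/3 - 1852791/160 = -7406053/480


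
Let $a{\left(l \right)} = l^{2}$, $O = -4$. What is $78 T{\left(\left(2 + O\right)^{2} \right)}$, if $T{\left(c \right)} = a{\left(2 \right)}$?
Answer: $312$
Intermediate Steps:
$T{\left(c \right)} = 4$ ($T{\left(c \right)} = 2^{2} = 4$)
$78 T{\left(\left(2 + O\right)^{2} \right)} = 78 \cdot 4 = 312$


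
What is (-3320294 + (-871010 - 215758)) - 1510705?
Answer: -5917767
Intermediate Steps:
(-3320294 + (-871010 - 215758)) - 1510705 = (-3320294 - 1086768) - 1510705 = -4407062 - 1510705 = -5917767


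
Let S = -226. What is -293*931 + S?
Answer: -273009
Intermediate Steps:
-293*931 + S = -293*931 - 226 = -272783 - 226 = -273009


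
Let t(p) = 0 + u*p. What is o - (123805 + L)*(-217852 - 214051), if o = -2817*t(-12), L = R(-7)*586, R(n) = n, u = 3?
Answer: 51700186221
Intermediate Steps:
t(p) = 3*p (t(p) = 0 + 3*p = 3*p)
L = -4102 (L = -7*586 = -4102)
o = 101412 (o = -8451*(-12) = -2817*(-36) = 101412)
o - (123805 + L)*(-217852 - 214051) = 101412 - (123805 - 4102)*(-217852 - 214051) = 101412 - 119703*(-431903) = 101412 - 1*(-51700084809) = 101412 + 51700084809 = 51700186221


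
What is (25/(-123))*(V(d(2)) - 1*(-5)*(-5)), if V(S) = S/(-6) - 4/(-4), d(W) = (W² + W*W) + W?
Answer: 1925/369 ≈ 5.2168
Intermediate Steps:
d(W) = W + 2*W² (d(W) = (W² + W²) + W = 2*W² + W = W + 2*W²)
V(S) = 1 - S/6 (V(S) = S*(-⅙) - 4*(-¼) = -S/6 + 1 = 1 - S/6)
(25/(-123))*(V(d(2)) - 1*(-5)*(-5)) = (25/(-123))*((1 - (1 + 2*2)/3) - 1*(-5)*(-5)) = (25*(-1/123))*((1 - (1 + 4)/3) + 5*(-5)) = -25*((1 - 5/3) - 25)/123 = -25*(-⅔ - 25)/123 = -25/123*(-77/3) = 1925/369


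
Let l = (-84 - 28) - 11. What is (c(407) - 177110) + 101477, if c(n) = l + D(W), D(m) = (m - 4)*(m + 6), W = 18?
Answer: -75420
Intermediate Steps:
D(m) = (-4 + m)*(6 + m)
l = -123 (l = -112 - 11 = -123)
c(n) = 213 (c(n) = -123 + (-24 + 18² + 2*18) = -123 + (-24 + 324 + 36) = -123 + 336 = 213)
(c(407) - 177110) + 101477 = (213 - 177110) + 101477 = -176897 + 101477 = -75420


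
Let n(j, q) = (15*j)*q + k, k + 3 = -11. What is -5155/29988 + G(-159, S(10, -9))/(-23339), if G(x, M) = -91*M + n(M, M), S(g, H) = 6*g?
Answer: -1575510233/699889932 ≈ -2.2511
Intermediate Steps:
k = -14 (k = -3 - 11 = -14)
n(j, q) = -14 + 15*j*q (n(j, q) = (15*j)*q - 14 = 15*j*q - 14 = -14 + 15*j*q)
G(x, M) = -14 - 91*M + 15*M² (G(x, M) = -91*M + (-14 + 15*M*M) = -91*M + (-14 + 15*M²) = -14 - 91*M + 15*M²)
-5155/29988 + G(-159, S(10, -9))/(-23339) = -5155/29988 + (-14 - 546*10 + 15*(6*10)²)/(-23339) = -5155*1/29988 + (-14 - 91*60 + 15*60²)*(-1/23339) = -5155/29988 + (-14 - 5460 + 15*3600)*(-1/23339) = -5155/29988 + (-14 - 5460 + 54000)*(-1/23339) = -5155/29988 + 48526*(-1/23339) = -5155/29988 - 48526/23339 = -1575510233/699889932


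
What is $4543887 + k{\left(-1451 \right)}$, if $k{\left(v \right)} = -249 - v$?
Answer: $4545089$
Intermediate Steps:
$4543887 + k{\left(-1451 \right)} = 4543887 - -1202 = 4543887 + \left(-249 + 1451\right) = 4543887 + 1202 = 4545089$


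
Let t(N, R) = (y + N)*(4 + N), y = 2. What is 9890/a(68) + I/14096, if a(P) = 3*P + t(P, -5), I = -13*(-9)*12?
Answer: 398837/200868 ≈ 1.9856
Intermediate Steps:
t(N, R) = (2 + N)*(4 + N)
I = 1404 (I = 117*12 = 1404)
a(P) = 8 + P² + 9*P (a(P) = 3*P + (8 + P² + 6*P) = 8 + P² + 9*P)
9890/a(68) + I/14096 = 9890/(8 + 68² + 9*68) + 1404/14096 = 9890/(8 + 4624 + 612) + 1404*(1/14096) = 9890/5244 + 351/3524 = 9890*(1/5244) + 351/3524 = 215/114 + 351/3524 = 398837/200868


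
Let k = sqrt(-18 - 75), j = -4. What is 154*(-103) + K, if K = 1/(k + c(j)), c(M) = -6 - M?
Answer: -1538616/97 - I*sqrt(93)/97 ≈ -15862.0 - 0.099419*I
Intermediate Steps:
k = I*sqrt(93) (k = sqrt(-93) = I*sqrt(93) ≈ 9.6436*I)
K = 1/(-2 + I*sqrt(93)) (K = 1/(I*sqrt(93) + (-6 - 1*(-4))) = 1/(I*sqrt(93) + (-6 + 4)) = 1/(I*sqrt(93) - 2) = 1/(-2 + I*sqrt(93)) ≈ -0.020619 - 0.099419*I)
154*(-103) + K = 154*(-103) + (-2/97 - I*sqrt(93)/97) = -15862 + (-2/97 - I*sqrt(93)/97) = -1538616/97 - I*sqrt(93)/97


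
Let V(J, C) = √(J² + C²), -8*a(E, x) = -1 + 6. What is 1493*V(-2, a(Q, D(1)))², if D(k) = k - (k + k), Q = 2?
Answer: 419533/64 ≈ 6555.2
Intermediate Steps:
D(k) = -k (D(k) = k - 2*k = -k)
a(E, x) = -5/8 (a(E, x) = -(-1 + 6)/8 = -⅛*5 = -5/8)
V(J, C) = √(C² + J²)
1493*V(-2, a(Q, D(1)))² = 1493*(√((-5/8)² + (-2)²))² = 1493*(√(25/64 + 4))² = 1493*(√(281/64))² = 1493*(√281/8)² = 1493*(281/64) = 419533/64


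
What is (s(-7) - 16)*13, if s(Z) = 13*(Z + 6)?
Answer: -377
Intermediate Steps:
s(Z) = 78 + 13*Z (s(Z) = 13*(6 + Z) = 78 + 13*Z)
(s(-7) - 16)*13 = ((78 + 13*(-7)) - 16)*13 = ((78 - 91) - 16)*13 = (-13 - 16)*13 = -29*13 = -377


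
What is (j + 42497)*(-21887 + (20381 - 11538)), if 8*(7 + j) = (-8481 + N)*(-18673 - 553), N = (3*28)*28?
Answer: -192686088657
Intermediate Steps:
N = 2352 (N = 84*28 = 2352)
j = 58918049/4 (j = -7 + ((-8481 + 2352)*(-18673 - 553))/8 = -7 + (-6129*(-19226))/8 = -7 + (⅛)*117836154 = -7 + 58918077/4 = 58918049/4 ≈ 1.4730e+7)
(j + 42497)*(-21887 + (20381 - 11538)) = (58918049/4 + 42497)*(-21887 + (20381 - 11538)) = 59088037*(-21887 + 8843)/4 = (59088037/4)*(-13044) = -192686088657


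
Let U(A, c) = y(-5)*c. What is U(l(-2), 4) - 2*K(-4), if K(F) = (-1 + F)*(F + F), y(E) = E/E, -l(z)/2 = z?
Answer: -76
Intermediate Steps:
l(z) = -2*z
y(E) = 1
U(A, c) = c (U(A, c) = 1*c = c)
K(F) = 2*F*(-1 + F) (K(F) = (-1 + F)*(2*F) = 2*F*(-1 + F))
U(l(-2), 4) - 2*K(-4) = 4 - 4*(-4)*(-1 - 4) = 4 - 4*(-4)*(-5) = 4 - 2*40 = 4 - 80 = -76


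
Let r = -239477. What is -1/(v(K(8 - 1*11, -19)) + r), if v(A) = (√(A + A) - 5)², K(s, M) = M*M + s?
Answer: 14921/3562175381 - 5*√179/14248701524 ≈ 4.1840e-6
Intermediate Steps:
K(s, M) = s + M² (K(s, M) = M² + s = s + M²)
v(A) = (-5 + √2*√A)² (v(A) = (√(2*A) - 5)² = (√2*√A - 5)² = (-5 + √2*√A)²)
-1/(v(K(8 - 1*11, -19)) + r) = -1/((-5 + √2*√((8 - 1*11) + (-19)²))² - 239477) = -1/((-5 + √2*√((8 - 11) + 361))² - 239477) = -1/((-5 + √2*√(-3 + 361))² - 239477) = -1/((-5 + √2*√358)² - 239477) = -1/((-5 + 2*√179)² - 239477) = -1/(-239477 + (-5 + 2*√179)²)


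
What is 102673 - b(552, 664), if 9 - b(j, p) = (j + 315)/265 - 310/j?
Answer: 7509043177/73140 ≈ 1.0267e+5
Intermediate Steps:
b(j, p) = 414/53 + 310/j - j/265 (b(j, p) = 9 - ((j + 315)/265 - 310/j) = 9 - ((315 + j)*(1/265) - 310/j) = 9 - ((63/53 + j/265) - 310/j) = 9 - (63/53 - 310/j + j/265) = 9 + (-63/53 + 310/j - j/265) = 414/53 + 310/j - j/265)
102673 - b(552, 664) = 102673 - (82150 - 1*552*(-2070 + 552))/(265*552) = 102673 - (82150 - 1*552*(-1518))/(265*552) = 102673 - (82150 + 837936)/(265*552) = 102673 - 920086/(265*552) = 102673 - 1*460043/73140 = 102673 - 460043/73140 = 7509043177/73140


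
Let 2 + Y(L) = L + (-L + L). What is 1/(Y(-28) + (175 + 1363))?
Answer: 1/1508 ≈ 0.00066313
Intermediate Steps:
Y(L) = -2 + L (Y(L) = -2 + (L + (-L + L)) = -2 + (L + 0) = -2 + L)
1/(Y(-28) + (175 + 1363)) = 1/((-2 - 28) + (175 + 1363)) = 1/(-30 + 1538) = 1/1508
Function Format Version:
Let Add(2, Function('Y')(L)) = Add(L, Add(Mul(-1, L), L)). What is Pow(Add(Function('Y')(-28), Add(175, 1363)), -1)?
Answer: Rational(1, 1508) ≈ 0.00066313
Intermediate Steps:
Function('Y')(L) = Add(-2, L) (Function('Y')(L) = Add(-2, Add(L, Add(Mul(-1, L), L))) = Add(-2, Add(L, 0)) = Add(-2, L))
Pow(Add(Function('Y')(-28), Add(175, 1363)), -1) = Pow(Add(Add(-2, -28), Add(175, 1363)), -1) = Pow(Add(-30, 1538), -1) = Pow(1508, -1) = Rational(1, 1508)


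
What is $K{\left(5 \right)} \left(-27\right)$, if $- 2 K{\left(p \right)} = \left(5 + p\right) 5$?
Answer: $675$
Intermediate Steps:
$K{\left(p \right)} = - \frac{25}{2} - \frac{5 p}{2}$ ($K{\left(p \right)} = - \frac{\left(5 + p\right) 5}{2} = - \frac{25 + 5 p}{2} = - \frac{25}{2} - \frac{5 p}{2}$)
$K{\left(5 \right)} \left(-27\right) = \left(- \frac{25}{2} - \frac{25}{2}\right) \left(-27\right) = \left(-25\right) \left(-27\right) = 675$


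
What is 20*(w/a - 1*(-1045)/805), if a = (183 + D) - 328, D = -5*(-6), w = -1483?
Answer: 45704/161 ≈ 283.88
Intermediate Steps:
D = 30
a = -115 (a = (183 + 30) - 328 = 213 - 328 = -115)
20*(w/a - 1*(-1045)/805) = 20*(-1483/(-115) - 1*(-1045)/805) = 20*(-1483*(-1/115) + 1045*(1/805)) = 20*(1483/115 + 209/161) = 20*(11426/805) = 45704/161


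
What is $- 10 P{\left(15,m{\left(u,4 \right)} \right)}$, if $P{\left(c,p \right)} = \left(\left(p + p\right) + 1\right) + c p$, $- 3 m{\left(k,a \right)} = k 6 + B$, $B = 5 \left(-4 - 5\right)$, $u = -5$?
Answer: $-4260$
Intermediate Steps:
$B = -45$ ($B = 5 \left(-9\right) = -45$)
$m{\left(k,a \right)} = 15 - 2 k$ ($m{\left(k,a \right)} = - \frac{k 6 - 45}{3} = - \frac{6 k - 45}{3} = - \frac{-45 + 6 k}{3} = 15 - 2 k$)
$P{\left(c,p \right)} = 1 + 2 p + c p$ ($P{\left(c,p \right)} = \left(2 p + 1\right) + c p = \left(1 + 2 p\right) + c p = 1 + 2 p + c p$)
$- 10 P{\left(15,m{\left(u,4 \right)} \right)} = - 10 \left(1 + 2 \left(15 - -10\right) + 15 \left(15 - -10\right)\right) = - 10 \left(1 + 2 \left(15 + 10\right) + 15 \left(15 + 10\right)\right) = - 10 \left(1 + 2 \cdot 25 + 15 \cdot 25\right) = - 10 \left(1 + 50 + 375\right) = \left(-10\right) 426 = -4260$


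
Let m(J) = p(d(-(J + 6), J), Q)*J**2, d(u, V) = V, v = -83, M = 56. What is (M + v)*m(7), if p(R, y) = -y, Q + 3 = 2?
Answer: -1323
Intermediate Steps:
Q = -1 (Q = -3 + 2 = -1)
m(J) = J**2 (m(J) = (-1*(-1))*J**2 = 1*J**2 = J**2)
(M + v)*m(7) = (56 - 83)*7**2 = -27*49 = -1323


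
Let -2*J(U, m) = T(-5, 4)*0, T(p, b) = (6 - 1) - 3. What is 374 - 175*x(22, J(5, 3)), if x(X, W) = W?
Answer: 374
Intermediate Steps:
T(p, b) = 2 (T(p, b) = 5 - 3 = 2)
J(U, m) = 0 (J(U, m) = -0 = -½*0 = 0)
374 - 175*x(22, J(5, 3)) = 374 - 175*0 = 374 + 0 = 374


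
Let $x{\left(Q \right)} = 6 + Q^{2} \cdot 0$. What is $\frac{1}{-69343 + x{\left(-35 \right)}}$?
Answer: $- \frac{1}{69337} \approx -1.4422 \cdot 10^{-5}$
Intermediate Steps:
$x{\left(Q \right)} = 6$ ($x{\left(Q \right)} = 6 + 0 = 6$)
$\frac{1}{-69343 + x{\left(-35 \right)}} = \frac{1}{-69343 + 6} = \frac{1}{-69337} = - \frac{1}{69337}$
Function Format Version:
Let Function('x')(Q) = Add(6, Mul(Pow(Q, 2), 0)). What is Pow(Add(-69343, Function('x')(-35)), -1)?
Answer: Rational(-1, 69337) ≈ -1.4422e-5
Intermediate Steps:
Function('x')(Q) = 6 (Function('x')(Q) = Add(6, 0) = 6)
Pow(Add(-69343, Function('x')(-35)), -1) = Pow(Add(-69343, 6), -1) = Pow(-69337, -1) = Rational(-1, 69337)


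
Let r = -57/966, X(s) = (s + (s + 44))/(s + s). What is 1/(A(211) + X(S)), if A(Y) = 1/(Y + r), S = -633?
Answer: 14331753/13901593 ≈ 1.0309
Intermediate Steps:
X(s) = (44 + 2*s)/(2*s) (X(s) = (s + (44 + s))/((2*s)) = (44 + 2*s)*(1/(2*s)) = (44 + 2*s)/(2*s))
r = -19/322 (r = -57*1/966 = -19/322 ≈ -0.059006)
A(Y) = 1/(-19/322 + Y) (A(Y) = 1/(Y - 19/322) = 1/(-19/322 + Y))
1/(A(211) + X(S)) = 1/(322/(-19 + 322*211) + (22 - 633)/(-633)) = 1/(322/(-19 + 67942) - 1/633*(-611)) = 1/(322/67923 + 611/633) = 1/(13901593/14331753) = 14331753/13901593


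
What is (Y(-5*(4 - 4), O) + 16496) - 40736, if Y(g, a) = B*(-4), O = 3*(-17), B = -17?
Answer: -24172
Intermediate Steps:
O = -51
Y(g, a) = 68 (Y(g, a) = -17*(-4) = 68)
(Y(-5*(4 - 4), O) + 16496) - 40736 = (68 + 16496) - 40736 = 16564 - 40736 = -24172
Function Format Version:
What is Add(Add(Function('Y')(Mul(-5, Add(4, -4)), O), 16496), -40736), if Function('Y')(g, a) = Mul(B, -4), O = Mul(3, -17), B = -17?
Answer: -24172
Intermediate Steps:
O = -51
Function('Y')(g, a) = 68 (Function('Y')(g, a) = Mul(-17, -4) = 68)
Add(Add(Function('Y')(Mul(-5, Add(4, -4)), O), 16496), -40736) = Add(Add(68, 16496), -40736) = Add(16564, -40736) = -24172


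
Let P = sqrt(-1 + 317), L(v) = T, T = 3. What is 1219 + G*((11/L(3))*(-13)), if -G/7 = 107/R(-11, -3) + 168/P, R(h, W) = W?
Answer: -96136/9 + 28028*sqrt(79)/79 ≈ -7528.4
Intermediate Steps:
L(v) = 3
P = 2*sqrt(79) (P = sqrt(316) = 2*sqrt(79) ≈ 17.776)
G = 749/3 - 588*sqrt(79)/79 (G = -7*(107/(-3) + 168/((2*sqrt(79)))) = -7*(107*(-1/3) + 168*(sqrt(79)/158)) = -7*(-107/3 + 84*sqrt(79)/79) = 749/3 - 588*sqrt(79)/79 ≈ 183.51)
1219 + G*((11/L(3))*(-13)) = 1219 + (749/3 - 588*sqrt(79)/79)*((11/3)*(-13)) = 1219 + (749/3 - 588*sqrt(79)/79)*(-143/3) = 1219 + (-107107/9 + 28028*sqrt(79)/79) = -96136/9 + 28028*sqrt(79)/79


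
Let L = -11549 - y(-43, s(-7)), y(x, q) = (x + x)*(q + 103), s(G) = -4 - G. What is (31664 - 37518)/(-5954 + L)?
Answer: 5854/8387 ≈ 0.69798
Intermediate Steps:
y(x, q) = 2*x*(103 + q) (y(x, q) = (2*x)*(103 + q) = 2*x*(103 + q))
L = -2433 (L = -11549 - 2*(-43)*(103 + (-4 - 1*(-7))) = -11549 - 2*(-43)*(103 + (-4 + 7)) = -11549 - 2*(-43)*(103 + 3) = -11549 - 2*(-43)*106 = -11549 - 1*(-9116) = -11549 + 9116 = -2433)
(31664 - 37518)/(-5954 + L) = (31664 - 37518)/(-5954 - 2433) = -5854/(-8387) = -5854*(-1/8387) = 5854/8387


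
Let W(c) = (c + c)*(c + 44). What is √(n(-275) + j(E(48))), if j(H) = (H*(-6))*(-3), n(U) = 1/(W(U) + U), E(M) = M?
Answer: 17*√1921954639/25355 ≈ 29.394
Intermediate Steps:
W(c) = 2*c*(44 + c) (W(c) = (2*c)*(44 + c) = 2*c*(44 + c))
n(U) = 1/(U + 2*U*(44 + U)) (n(U) = 1/(2*U*(44 + U) + U) = 1/(U + 2*U*(44 + U)))
j(H) = 18*H (j(H) = -6*H*(-3) = 18*H)
√(n(-275) + j(E(48))) = √(1/((-275)*(89 + 2*(-275))) + 18*48) = √(-1/(275*(89 - 550)) + 864) = √(-1/275/(-461) + 864) = √(-1/275*(-1/461) + 864) = √(1/126775 + 864) = √(109533601/126775) = 17*√1921954639/25355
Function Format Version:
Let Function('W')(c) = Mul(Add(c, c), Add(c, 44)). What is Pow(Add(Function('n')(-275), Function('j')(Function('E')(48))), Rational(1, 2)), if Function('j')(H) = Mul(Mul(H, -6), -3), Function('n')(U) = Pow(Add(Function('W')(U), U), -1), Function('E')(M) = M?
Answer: Mul(Rational(17, 25355), Pow(1921954639, Rational(1, 2))) ≈ 29.394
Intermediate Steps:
Function('W')(c) = Mul(2, c, Add(44, c)) (Function('W')(c) = Mul(Mul(2, c), Add(44, c)) = Mul(2, c, Add(44, c)))
Function('n')(U) = Pow(Add(U, Mul(2, U, Add(44, U))), -1) (Function('n')(U) = Pow(Add(Mul(2, U, Add(44, U)), U), -1) = Pow(Add(U, Mul(2, U, Add(44, U))), -1))
Function('j')(H) = Mul(18, H) (Function('j')(H) = Mul(Mul(-6, H), -3) = Mul(18, H))
Pow(Add(Function('n')(-275), Function('j')(Function('E')(48))), Rational(1, 2)) = Pow(Add(Mul(Pow(-275, -1), Pow(Add(89, Mul(2, -275)), -1)), Mul(18, 48)), Rational(1, 2)) = Pow(Add(Mul(Rational(-1, 275), Pow(Add(89, -550), -1)), 864), Rational(1, 2)) = Pow(Add(Mul(Rational(-1, 275), Pow(-461, -1)), 864), Rational(1, 2)) = Pow(Add(Mul(Rational(-1, 275), Rational(-1, 461)), 864), Rational(1, 2)) = Pow(Add(Rational(1, 126775), 864), Rational(1, 2)) = Pow(Rational(109533601, 126775), Rational(1, 2)) = Mul(Rational(17, 25355), Pow(1921954639, Rational(1, 2)))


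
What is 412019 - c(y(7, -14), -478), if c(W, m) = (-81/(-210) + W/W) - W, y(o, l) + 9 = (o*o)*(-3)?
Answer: 28830313/70 ≈ 4.1186e+5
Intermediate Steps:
y(o, l) = -9 - 3*o² (y(o, l) = -9 + (o*o)*(-3) = -9 + o²*(-3) = -9 - 3*o²)
c(W, m) = 97/70 - W (c(W, m) = (-81*(-1/210) + 1) - W = (27/70 + 1) - W = 97/70 - W)
412019 - c(y(7, -14), -478) = 412019 - (97/70 - (-9 - 3*7²)) = 412019 - (97/70 - (-9 - 3*49)) = 412019 - (97/70 - (-9 - 147)) = 412019 - (97/70 - 1*(-156)) = 412019 - (97/70 + 156) = 412019 - 1*11017/70 = 412019 - 11017/70 = 28830313/70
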